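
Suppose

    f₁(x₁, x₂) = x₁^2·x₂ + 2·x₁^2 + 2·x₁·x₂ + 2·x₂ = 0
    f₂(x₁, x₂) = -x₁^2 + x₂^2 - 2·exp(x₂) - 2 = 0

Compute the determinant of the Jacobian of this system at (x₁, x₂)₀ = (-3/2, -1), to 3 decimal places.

9.929

J = [[2·x₁·x₂ + 4·x₁ + 2·x₂, x₁^2 + 2·x₁ + 2], [-2·x₁, 2·x₂ - 2·exp(x₂)]].
At the point, J = [[-5.000, 1.250], [3.000, -2.73576]].
det J = 9.929.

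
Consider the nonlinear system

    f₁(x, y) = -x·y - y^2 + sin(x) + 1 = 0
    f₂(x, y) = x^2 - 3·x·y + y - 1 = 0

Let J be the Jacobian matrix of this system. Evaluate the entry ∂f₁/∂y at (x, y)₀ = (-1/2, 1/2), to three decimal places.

∂f₁/∂y = -x - 2·y.
At (-1/2, 1/2) this is -0.500.

-0.500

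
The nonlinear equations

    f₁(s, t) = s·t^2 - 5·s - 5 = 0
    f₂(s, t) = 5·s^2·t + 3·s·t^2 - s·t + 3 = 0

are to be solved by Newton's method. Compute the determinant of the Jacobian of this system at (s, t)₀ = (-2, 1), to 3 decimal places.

J = [[t^2 - 5, 2·s·t], [10·s·t + 3·t^2 - t, 5·s^2 + 6·s·t - s]].
At the point, J = [[-4.000, -4.000], [-18.000, 10.000]].
det J = -112.000.

-112.000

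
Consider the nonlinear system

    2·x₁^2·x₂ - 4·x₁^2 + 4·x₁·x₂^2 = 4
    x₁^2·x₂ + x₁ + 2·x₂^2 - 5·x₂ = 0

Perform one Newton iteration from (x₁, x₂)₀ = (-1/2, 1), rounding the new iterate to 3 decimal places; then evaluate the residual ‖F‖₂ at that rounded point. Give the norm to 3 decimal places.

132.939

At (-1/2, 1): F = (-6.500, -3.250).
Jacobian J = [[4·x₁·x₂ - 8·x₁ + 4·x₂^2, 2·x₁^2 + 8·x₁·x₂], [2·x₁·x₂ + 1, x₁^2 + 4·x₂ - 5]].
At the point, J = [[6.000, -3.500], [0.000, -0.750]] (det J = -4.500).
Solving J·Δ = −F gives Δ = (-1.444, -4.333).
Then the next iterate is (x₁, x₂)₁ = (-1.944, -3.333).
Re-evaluating at (-1.944, -3.333): F = (-130.69099, 24.34292), so ‖F‖₂ = 132.939.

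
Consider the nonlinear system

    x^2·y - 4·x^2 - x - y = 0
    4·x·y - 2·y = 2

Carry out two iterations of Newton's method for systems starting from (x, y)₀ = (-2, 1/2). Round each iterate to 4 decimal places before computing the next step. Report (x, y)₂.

(-0.5415, -0.3465)

At (-2, 1/2): F = (-12.5000, -7.0000).
Jacobian J = [[2·x·y - 8·x - 1, x^2 - 1], [4·y, 4·x - 2]].
At the point, J = [[13.0000, 3.0000], [2.0000, -10.0000]] (det J = -136.0000).
Solving J·Δ = −F gives Δ = (1.0735, -0.4853).
Then the next iterate is (x, y)₁ = (-0.9265, 0.0147).
Round to (-0.9265, 0.0147) and repeat: F = (-2.509190, -2.083878), J = [[6.384761, -0.141598], [0.0588, -5.7060]].
Δ = (0.3850, -0.3612), so (x, y)₂ = (-0.5415, -0.3465).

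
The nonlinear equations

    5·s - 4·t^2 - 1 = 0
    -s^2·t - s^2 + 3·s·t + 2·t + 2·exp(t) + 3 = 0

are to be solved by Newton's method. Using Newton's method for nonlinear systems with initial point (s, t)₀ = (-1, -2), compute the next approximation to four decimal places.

(-0.4781, -0.7881)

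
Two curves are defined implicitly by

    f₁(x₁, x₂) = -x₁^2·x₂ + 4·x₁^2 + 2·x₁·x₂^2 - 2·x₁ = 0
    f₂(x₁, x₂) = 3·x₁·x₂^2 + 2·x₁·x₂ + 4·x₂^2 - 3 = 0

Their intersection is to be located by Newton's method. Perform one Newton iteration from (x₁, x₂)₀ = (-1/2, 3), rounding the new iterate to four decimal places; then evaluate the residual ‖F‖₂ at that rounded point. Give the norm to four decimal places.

At (-1/2, 3): F = (-7.7500, 16.5000).
Jacobian J = [[-2·x₁·x₂ + 8·x₁ + 2·x₂^2 - 2, -x₁^2 + 4·x₁·x₂], [3·x₂^2 + 2·x₂, 6·x₁·x₂ + 2·x₁ + 8·x₂]].
At the point, J = [[15.0000, -6.2500], [33.0000, 14.0000]] (det J = 416.2500).
Solving J·Δ = −F gives Δ = (0.0129, -1.2090).
Then the next iterate is (x₁, x₂)₁ = (-0.4871, 1.7910).
Re-evaluating at (-0.4871, 1.7910): F = (-1.626601, 3.398548), so ‖F‖₂ = 3.7678.

3.7678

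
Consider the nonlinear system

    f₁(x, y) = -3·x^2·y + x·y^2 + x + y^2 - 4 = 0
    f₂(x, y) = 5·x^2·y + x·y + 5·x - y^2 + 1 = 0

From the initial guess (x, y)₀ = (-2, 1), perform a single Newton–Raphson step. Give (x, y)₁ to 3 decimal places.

(4.857, 6.500)

At (-2, 1): F = (-19.000, 8.000).
Jacobian J = [[-6·x·y + y^2 + 1, -3·x^2 + 2·x·y + 2·y], [10·x·y + y + 5, 5·x^2 + x - 2·y]].
At the point, J = [[14.000, -14.000], [-14.000, 16.000]] (det J = 28.000).
Solving J·Δ = −F gives Δ = (6.857, 5.500).
Then the next iterate is (x, y)₁ = (4.857, 6.500).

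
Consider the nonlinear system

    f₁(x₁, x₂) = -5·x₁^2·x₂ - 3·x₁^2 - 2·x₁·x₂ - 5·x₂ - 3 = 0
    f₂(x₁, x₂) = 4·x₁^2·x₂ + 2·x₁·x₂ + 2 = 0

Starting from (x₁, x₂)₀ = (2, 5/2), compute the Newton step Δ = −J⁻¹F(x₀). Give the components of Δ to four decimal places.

(-6.9143, 12.9571)

At (2, 5/2): F = (-87.5000, 52.0000).
Jacobian J = [[-10·x₁·x₂ - 6·x₁ - 2·x₂, -5·x₁^2 - 2·x₁ - 5], [8·x₁·x₂ + 2·x₂, 4·x₁^2 + 2·x₁]].
At the point, J = [[-67.0000, -29.0000], [45.0000, 20.0000]] (det J = -35.0000).
Solving J·Δ = −F gives Δ = (-6.9143, 12.9571).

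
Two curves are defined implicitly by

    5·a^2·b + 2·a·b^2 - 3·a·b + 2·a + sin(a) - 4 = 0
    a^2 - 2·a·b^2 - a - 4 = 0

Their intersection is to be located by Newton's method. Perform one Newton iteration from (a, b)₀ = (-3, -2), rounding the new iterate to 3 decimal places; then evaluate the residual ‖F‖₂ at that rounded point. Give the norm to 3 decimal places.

42.620

At (-3, -2): F = (-142.14112, 32.000).
Jacobian J = [[10·a·b + 2·b^2 - 3·b + cos(a) + 2, 5·a^2 + 4·a·b - 3·a], [2·a - 2·b^2 - 1, -4·a·b]].
At the point, J = [[75.01001, 78.000], [-15.000, -24.000]] (det J = -630.24018).
Solving J·Δ = −F gives Δ = (1.452, 0.426).
Then the next iterate is (a, b)₁ = (-1.548, -1.574).
Re-evaluating at (-1.548, -1.574): F = (-41.93457, 7.61457), so ‖F‖₂ = 42.620.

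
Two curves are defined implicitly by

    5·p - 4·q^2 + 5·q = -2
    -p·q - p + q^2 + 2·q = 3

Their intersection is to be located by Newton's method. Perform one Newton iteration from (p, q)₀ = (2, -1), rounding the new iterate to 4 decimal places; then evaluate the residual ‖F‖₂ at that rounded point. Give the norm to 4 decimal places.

At (2, -1): F = (3.0000, -4.0000).
Jacobian J = [[5, -8·q + 5], [-q - 1, -p + 2·q + 2]].
At the point, J = [[5.0000, 13.0000], [0.0000, -2.0000]] (det J = -10.0000).
Solving J·Δ = −F gives Δ = (4.6000, -2.0000).
Then the next iterate is (p, q)₁ = (6.6000, -3.0000).
Re-evaluating at (6.6000, -3.0000): F = (-16.0000, 13.2000), so ‖F‖₂ = 20.7422.

20.7422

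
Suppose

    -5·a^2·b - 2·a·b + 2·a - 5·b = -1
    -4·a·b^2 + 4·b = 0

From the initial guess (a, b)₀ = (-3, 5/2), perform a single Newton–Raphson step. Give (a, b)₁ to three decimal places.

At (-3, 5/2): F = (-115.000, 85.000).
Jacobian J = [[-10·a·b - 2·b + 2, -5·a^2 - 2·a - 5], [-4·b^2, -8·a·b + 4]].
At the point, J = [[72.000, -44.000], [-25.000, 64.000]] (det J = 3508.000).
Solving J·Δ = −F gives Δ = (1.032, -0.925).
Then the next iterate is (a, b)₁ = (-1.968, 1.575).

(-1.968, 1.575)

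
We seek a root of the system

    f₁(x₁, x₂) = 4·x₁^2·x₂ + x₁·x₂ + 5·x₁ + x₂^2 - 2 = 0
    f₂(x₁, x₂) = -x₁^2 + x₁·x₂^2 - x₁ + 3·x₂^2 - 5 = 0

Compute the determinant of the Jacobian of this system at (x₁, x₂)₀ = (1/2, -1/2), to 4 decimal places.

J = [[8·x₁·x₂ + x₂ + 5, 4·x₁^2 + x₁ + 2·x₂], [-2·x₁ + x₂^2 - 1, 2·x₁·x₂ + 6·x₂]].
At the point, J = [[2.5000, 0.5000], [-1.7500, -3.5000]].
det J = -7.8750.

-7.8750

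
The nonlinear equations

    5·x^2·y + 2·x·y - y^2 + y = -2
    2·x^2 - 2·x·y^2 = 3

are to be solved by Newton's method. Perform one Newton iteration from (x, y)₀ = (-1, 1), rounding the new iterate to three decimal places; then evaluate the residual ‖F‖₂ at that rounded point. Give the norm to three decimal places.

At (-1, 1): F = (5.000, 1.000).
Jacobian J = [[10·x·y + 2·y, 5·x^2 + 2·x - 2·y + 1], [4·x - 2·y^2, -4·x·y]].
At the point, J = [[-8.000, 2.000], [-6.000, 4.000]] (det J = -20.000).
Solving J·Δ = −F gives Δ = (0.900, 1.100).
Then the next iterate is (x, y)₁ = (-0.100, 2.100).
Re-evaluating at (-0.100, 2.100): F = (-0.625, -2.098), so ‖F‖₂ = 2.189.

2.189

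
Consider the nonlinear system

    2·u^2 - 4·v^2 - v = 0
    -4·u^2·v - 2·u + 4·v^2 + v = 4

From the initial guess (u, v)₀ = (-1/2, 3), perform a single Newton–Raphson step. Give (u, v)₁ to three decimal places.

(-0.010, 1.421)

At (-1/2, 3): F = (-38.500, 33.000).
Jacobian J = [[4·u, -8·v - 1], [-8·u·v - 2, -4·u^2 + 8·v + 1]].
At the point, J = [[-2.000, -25.000], [10.000, 24.000]] (det J = 202.000).
Solving J·Δ = −F gives Δ = (0.490, -1.579).
Then the next iterate is (u, v)₁ = (-0.010, 1.421).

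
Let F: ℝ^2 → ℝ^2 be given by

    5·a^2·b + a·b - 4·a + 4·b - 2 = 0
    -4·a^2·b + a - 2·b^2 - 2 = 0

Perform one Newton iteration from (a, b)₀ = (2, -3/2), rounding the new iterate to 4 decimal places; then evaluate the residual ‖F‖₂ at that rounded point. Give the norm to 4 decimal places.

5.3282

At (2, -3/2): F = (-49.0000, 19.5000).
Jacobian J = [[10·a·b + b - 4, 5·a^2 + a + 4], [-8·a·b + 1, -4·a^2 - 4·b]].
At the point, J = [[-35.5000, 26.0000], [25.0000, -10.0000]] (det J = -295.0000).
Solving J·Δ = −F gives Δ = (-0.0576, 1.8059).
Then the next iterate is (a, b)₁ = (1.9424, 0.3059).
Re-evaluating at (1.9424, 0.3059): F = (-2.181142, -4.861292), so ‖F‖₂ = 5.3282.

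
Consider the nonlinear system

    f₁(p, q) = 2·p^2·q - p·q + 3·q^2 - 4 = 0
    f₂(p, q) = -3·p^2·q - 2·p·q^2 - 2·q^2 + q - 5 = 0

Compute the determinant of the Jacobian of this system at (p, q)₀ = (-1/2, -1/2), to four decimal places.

J = [[4·p·q - q, 2·p^2 - p + 6·q], [-6·p·q - 2·q^2, -3·p^2 - 4·p·q - 4·q + 1]].
At the point, J = [[1.5000, -2.0000], [-2.0000, 1.2500]].
det J = -2.1250.

-2.1250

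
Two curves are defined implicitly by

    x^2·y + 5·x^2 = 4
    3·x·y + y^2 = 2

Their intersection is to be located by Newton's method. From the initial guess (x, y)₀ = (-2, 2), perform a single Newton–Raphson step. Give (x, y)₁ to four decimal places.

At (-2, 2): F = (24.0000, -10.0000).
Jacobian J = [[2·x·y + 10·x, x^2], [3·y, 3·x + 2·y]].
At the point, J = [[-28.0000, 4.0000], [6.0000, -2.0000]] (det J = 32.0000).
Solving J·Δ = −F gives Δ = (0.2500, -4.2500).
Then the next iterate is (x, y)₁ = (-1.7500, -2.2500).

(-1.7500, -2.2500)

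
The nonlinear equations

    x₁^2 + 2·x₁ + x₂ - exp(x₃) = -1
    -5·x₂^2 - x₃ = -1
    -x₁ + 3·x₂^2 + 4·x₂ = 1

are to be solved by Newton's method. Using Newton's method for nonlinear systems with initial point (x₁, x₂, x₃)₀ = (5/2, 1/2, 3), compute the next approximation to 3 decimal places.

At (5/2, 1/2, 3): F = (-7.33554, -3.250, -0.750).
Jacobian J = [[2·x₁ + 2, 1, -exp(x₃)], [0, -10·x₂, -1], [-1, 6·x₂ + 4, 0]].
At the point, J = [[7.000, 1.000, -20.08554], [0.000, -5.000, -1.000], [-1.000, 7.000, 0.000]] (det J = 150.42768).
Solving J·Δ = −F gives Δ = (-3.202, -0.350, -1.499).
Then the next iterate is (x₁, x₂, x₃)₁ = (-0.702, 0.150, 1.501).

(-0.702, 0.150, 1.501)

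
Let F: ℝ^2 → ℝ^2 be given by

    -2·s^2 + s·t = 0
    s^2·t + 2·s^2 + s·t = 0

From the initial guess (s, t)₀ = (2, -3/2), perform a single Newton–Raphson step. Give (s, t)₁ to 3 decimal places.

At (2, -3/2): F = (-11.000, -1.000).
Jacobian J = [[-4·s + t, s], [2·s·t + 4·s + t, s^2 + s]].
At the point, J = [[-9.500, 2.000], [0.500, 6.000]] (det J = -58.000).
Solving J·Δ = −F gives Δ = (-1.103, 0.259).
Then the next iterate is (s, t)₁ = (0.897, -1.241).

(0.897, -1.241)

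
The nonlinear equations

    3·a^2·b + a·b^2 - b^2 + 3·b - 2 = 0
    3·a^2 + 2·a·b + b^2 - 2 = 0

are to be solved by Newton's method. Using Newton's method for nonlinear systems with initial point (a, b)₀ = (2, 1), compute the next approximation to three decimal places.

At (2, 1): F = (14.000, 15.000).
Jacobian J = [[6·a·b + b^2, 3·a^2 + 2·a·b - 2·b + 3], [6·a + 2·b, 2·a + 2·b]].
At the point, J = [[13.000, 17.000], [14.000, 6.000]] (det J = -160.000).
Solving J·Δ = −F gives Δ = (-1.069, -0.006).
Then the next iterate is (a, b)₁ = (0.931, 0.994).

(0.931, 0.994)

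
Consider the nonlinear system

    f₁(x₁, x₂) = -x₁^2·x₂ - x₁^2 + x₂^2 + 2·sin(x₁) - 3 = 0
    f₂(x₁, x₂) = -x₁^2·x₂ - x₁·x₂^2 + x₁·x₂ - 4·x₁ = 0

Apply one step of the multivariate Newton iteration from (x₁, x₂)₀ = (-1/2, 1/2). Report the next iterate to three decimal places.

(-0.320, 5.166)

At (-1/2, 1/2): F = (-4.08385, 1.750).
Jacobian J = [[-2·x₁·x₂ - 2·x₁ + 2·cos(x₁), -x₁^2 + 2·x₂], [-2·x₁·x₂ - x₂^2 + x₂ - 4, -x₁^2 - 2·x₁·x₂ + x₁]].
At the point, J = [[3.25517, 0.750], [-3.250, -0.250]] (det J = 1.62371).
Solving J·Δ = −F gives Δ = (0.180, 4.666).
Then the next iterate is (x₁, x₂)₁ = (-0.320, 5.166).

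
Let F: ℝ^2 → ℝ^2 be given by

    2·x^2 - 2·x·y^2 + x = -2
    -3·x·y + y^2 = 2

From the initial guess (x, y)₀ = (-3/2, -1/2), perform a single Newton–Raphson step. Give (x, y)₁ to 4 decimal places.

(-0.9492, 0.4068)

At (-3/2, -1/2): F = (5.7500, -4.0000).
Jacobian J = [[4·x - 2·y^2 + 1, -4·x·y], [-3·y, -3·x + 2·y]].
At the point, J = [[-5.5000, -3.0000], [1.5000, 3.5000]] (det J = -14.7500).
Solving J·Δ = −F gives Δ = (0.5508, 0.9068).
Then the next iterate is (x, y)₁ = (-0.9492, 0.4068).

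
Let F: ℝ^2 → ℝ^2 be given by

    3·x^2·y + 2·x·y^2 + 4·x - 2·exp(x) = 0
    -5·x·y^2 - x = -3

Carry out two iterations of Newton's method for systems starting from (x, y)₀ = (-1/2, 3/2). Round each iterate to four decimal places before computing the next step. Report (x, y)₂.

(-1.4208, -1.7673)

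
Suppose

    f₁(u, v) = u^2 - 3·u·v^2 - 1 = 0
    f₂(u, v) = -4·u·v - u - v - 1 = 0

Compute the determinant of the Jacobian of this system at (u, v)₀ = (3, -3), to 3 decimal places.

J = [[2·u - 3·v^2, -6·u·v], [-4·v - 1, -4·u - 1]].
At the point, J = [[-21.000, 54.000], [11.000, -13.000]].
det J = -321.000.

-321.000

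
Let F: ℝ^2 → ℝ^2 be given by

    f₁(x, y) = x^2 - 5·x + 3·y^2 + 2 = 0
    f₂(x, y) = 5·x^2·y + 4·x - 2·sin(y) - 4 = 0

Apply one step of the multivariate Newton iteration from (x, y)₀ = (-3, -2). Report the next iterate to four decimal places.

(-4.8626, 2.8741)

At (-3, -2): F = (38.0000, -104.181405).
Jacobian J = [[2·x - 5, 6·y], [10·x·y + 4, 5·x^2 - 2·cos(y)]].
At the point, J = [[-11.0000, -12.0000], [64.0000, 45.832294]] (det J = 263.844770).
Solving J·Δ = −F gives Δ = (-1.8626, 4.8741).
Then the next iterate is (x, y)₁ = (-4.8626, 2.8741).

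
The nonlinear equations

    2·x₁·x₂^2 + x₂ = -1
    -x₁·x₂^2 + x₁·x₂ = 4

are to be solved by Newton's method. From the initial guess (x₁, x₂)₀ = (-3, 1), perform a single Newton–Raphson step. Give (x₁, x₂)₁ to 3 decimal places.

At (-3, 1): F = (-4.000, -4.000).
Jacobian J = [[2·x₂^2, 4·x₁·x₂ + 1], [-x₂^2 + x₂, -2·x₁·x₂ + x₁]].
At the point, J = [[2.000, -11.000], [0.000, 3.000]] (det J = 6.000).
Solving J·Δ = −F gives Δ = (9.333, 1.333).
Then the next iterate is (x₁, x₂)₁ = (6.333, 2.333).

(6.333, 2.333)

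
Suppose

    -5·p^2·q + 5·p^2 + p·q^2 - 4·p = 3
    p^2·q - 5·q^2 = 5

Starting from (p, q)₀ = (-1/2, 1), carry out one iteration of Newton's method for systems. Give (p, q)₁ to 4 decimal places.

At (-1/2, 1): F = (-1.5000, -9.7500).
Jacobian J = [[-10·p·q + 10·p + q^2 - 4, -5·p^2 + 2·p·q], [2·p·q, p^2 - 10·q]].
At the point, J = [[-3.0000, -2.2500], [-1.0000, -9.7500]] (det J = 27.0000).
Solving J·Δ = −F gives Δ = (0.2708, -1.0278).
Then the next iterate is (p, q)₁ = (-0.2292, -0.0278).

(-0.2292, -0.0278)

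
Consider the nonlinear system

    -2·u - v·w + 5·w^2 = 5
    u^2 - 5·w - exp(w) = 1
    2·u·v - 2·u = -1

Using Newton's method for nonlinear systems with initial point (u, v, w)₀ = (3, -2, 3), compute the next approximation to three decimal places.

(4.150, 1.983, 2.195)

At (3, -2, 3): F = (40.000, -27.08554, -17.000).
Jacobian J = [[-2, -w, -v + 10·w], [2·u, 0, -exp(w) - 5], [2·v - 2, 2·u, 0]].
At the point, J = [[-2.000, -3.000, 32.000], [6.000, 0.000, -25.08554], [-6.000, 6.000, 0.000]] (det J = 399.43389).
Solving J·Δ = −F gives Δ = (1.150, 3.983, -0.805).
Then the next iterate is (u, v, w)₁ = (4.150, 1.983, 2.195).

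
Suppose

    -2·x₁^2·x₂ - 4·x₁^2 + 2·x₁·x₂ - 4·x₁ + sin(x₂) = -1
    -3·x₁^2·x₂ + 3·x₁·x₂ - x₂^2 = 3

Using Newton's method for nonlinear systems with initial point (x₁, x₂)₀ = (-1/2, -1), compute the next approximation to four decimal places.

At (-1/2, -1): F = (2.658529, -1.7500).
Jacobian J = [[-4·x₁·x₂ - 8·x₁ + 2·x₂ - 4, -2·x₁^2 + 2·x₁ + cos(x₂)], [-6·x₁·x₂ + 3·x₂, -3·x₁^2 + 3·x₁ - 2·x₂]].
At the point, J = [[-4.0000, -0.959698], [-6.0000, -0.2500]] (det J = -4.758186).
Solving J·Δ = −F gives Δ = (-0.4926, 4.8235).
Then the next iterate is (x₁, x₂)₁ = (-0.9926, 3.8235).

(-0.9926, 3.8235)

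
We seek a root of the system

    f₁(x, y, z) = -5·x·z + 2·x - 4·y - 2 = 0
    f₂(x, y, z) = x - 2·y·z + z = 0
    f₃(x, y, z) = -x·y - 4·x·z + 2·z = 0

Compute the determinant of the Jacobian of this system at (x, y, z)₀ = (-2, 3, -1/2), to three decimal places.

140.000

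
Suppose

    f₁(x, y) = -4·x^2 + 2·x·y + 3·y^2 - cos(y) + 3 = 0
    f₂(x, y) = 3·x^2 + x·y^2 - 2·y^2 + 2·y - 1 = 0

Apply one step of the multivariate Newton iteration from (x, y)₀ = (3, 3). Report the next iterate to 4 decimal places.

(1.8868, 1.6319)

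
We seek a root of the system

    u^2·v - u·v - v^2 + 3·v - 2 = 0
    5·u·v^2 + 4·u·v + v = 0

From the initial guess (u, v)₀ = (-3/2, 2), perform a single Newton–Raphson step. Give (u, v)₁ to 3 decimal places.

(-0.749, 1.458)

At (-3/2, 2): F = (7.500, -40.000).
Jacobian J = [[2·u·v - v, u^2 - u - 2·v + 3], [5·v^2 + 4·v, 10·u·v + 4·u + 1]].
At the point, J = [[-8.000, 2.750], [28.000, -35.000]] (det J = 203.000).
Solving J·Δ = −F gives Δ = (0.751, -0.542).
Then the next iterate is (u, v)₁ = (-0.749, 1.458).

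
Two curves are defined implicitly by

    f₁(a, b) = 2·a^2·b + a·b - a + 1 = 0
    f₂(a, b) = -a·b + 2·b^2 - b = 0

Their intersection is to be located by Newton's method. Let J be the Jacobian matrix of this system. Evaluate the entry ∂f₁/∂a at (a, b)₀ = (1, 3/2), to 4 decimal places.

6.5000

∂f₁/∂a = 4·a·b + b - 1.
At (1, 3/2) this is 6.5000.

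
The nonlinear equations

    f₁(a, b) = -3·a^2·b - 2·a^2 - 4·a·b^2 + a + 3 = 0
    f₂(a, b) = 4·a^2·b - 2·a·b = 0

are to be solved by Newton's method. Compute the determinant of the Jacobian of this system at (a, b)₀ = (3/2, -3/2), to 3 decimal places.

165.750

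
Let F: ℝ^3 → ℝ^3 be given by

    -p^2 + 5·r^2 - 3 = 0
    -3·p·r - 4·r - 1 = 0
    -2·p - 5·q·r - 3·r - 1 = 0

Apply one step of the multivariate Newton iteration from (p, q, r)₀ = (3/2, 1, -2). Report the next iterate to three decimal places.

(0.162, 0.283, -1.062)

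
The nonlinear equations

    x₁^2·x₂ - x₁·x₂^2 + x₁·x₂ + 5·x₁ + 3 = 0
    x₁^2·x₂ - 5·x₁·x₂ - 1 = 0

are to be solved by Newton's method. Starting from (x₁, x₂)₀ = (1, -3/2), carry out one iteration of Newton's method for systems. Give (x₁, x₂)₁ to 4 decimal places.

At (1, -3/2): F = (2.7500, 5.0000).
Jacobian J = [[2·x₁·x₂ - x₂^2 + x₂ + 5, x₁^2 - 2·x₁·x₂ + x₁], [2·x₁·x₂ - 5·x₂, x₁^2 - 5·x₁]].
At the point, J = [[-1.7500, 5.0000], [4.5000, -4.0000]] (det J = -15.5000).
Solving J·Δ = −F gives Δ = (-2.3226, -1.3629).
Then the next iterate is (x₁, x₂)₁ = (-1.3226, -2.8629).

(-1.3226, -2.8629)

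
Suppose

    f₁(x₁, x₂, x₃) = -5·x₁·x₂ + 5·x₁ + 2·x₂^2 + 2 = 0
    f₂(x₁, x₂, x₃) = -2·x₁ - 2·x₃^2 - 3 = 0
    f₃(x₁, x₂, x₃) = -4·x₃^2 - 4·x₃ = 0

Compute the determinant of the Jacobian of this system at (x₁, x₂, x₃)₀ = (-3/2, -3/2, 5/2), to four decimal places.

J = [[-5·x₂ + 5, -5·x₁ + 4·x₂, 0], [-2, 0, -4·x₃], [0, 0, -8·x₃ - 4]].
At the point, J = [[12.5000, 1.5000, 0.0000], [-2.0000, 0.0000, -10.0000], [0.0000, 0.0000, -24.0000]].
det J = -72.0000.

-72.0000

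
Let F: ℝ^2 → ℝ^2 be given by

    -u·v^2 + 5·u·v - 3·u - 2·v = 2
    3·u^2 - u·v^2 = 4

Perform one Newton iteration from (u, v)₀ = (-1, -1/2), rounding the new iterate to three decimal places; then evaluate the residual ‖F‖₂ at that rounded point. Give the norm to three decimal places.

At (-1, -1/2): F = (4.750, -0.750).
Jacobian J = [[-v^2 + 5·v - 3, -2·u·v + 5·u - 2], [6·u - v^2, -2·u·v]].
At the point, J = [[-5.750, -8.000], [-6.250, -1.000]] (det J = -44.250).
Solving J·Δ = −F gives Δ = (-0.243, 0.768).
Then the next iterate is (u, v)₁ = (-1.243, 0.268).
Re-evaluating at (-1.243, 0.268): F = (-0.38334, 0.72442), so ‖F‖₂ = 0.820.

0.820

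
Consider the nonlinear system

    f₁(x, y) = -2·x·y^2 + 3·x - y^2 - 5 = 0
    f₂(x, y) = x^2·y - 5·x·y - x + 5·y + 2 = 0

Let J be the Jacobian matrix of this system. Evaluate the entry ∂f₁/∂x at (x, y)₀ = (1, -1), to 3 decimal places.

1.000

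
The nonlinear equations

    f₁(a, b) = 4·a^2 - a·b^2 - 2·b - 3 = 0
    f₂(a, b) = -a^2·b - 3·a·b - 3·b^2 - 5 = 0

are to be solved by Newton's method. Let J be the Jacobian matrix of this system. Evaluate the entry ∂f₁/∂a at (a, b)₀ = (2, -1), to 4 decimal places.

∂f₁/∂a = 8·a - b^2.
At (2, -1) this is 15.0000.

15.0000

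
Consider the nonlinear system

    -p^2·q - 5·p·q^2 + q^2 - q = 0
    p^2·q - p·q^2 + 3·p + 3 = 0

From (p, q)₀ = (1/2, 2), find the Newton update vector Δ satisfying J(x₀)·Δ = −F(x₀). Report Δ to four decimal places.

(-0.8005, 1.2568)

At (1/2, 2): F = (-8.5000, 3.0000).
Jacobian J = [[-2·p·q - 5·q^2, -p^2 - 10·p·q + 2·q - 1], [2·p·q - q^2 + 3, p^2 - 2·p·q]].
At the point, J = [[-22.0000, -7.2500], [1.0000, -1.7500]] (det J = 45.7500).
Solving J·Δ = −F gives Δ = (-0.8005, 1.2568).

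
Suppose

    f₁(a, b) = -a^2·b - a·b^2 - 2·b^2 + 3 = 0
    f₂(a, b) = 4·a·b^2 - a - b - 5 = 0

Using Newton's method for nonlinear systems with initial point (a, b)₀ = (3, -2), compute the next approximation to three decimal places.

At (3, -2): F = (1.000, 42.000).
Jacobian J = [[-2·a·b - b^2, -a^2 - 2·a·b - 4·b], [4·b^2 - 1, 8·a·b - 1]].
At the point, J = [[8.000, 11.000], [15.000, -49.000]] (det J = -557.000).
Solving J·Δ = −F gives Δ = (-0.917, 0.576).
Then the next iterate is (a, b)₁ = (2.083, -1.424).

(2.083, -1.424)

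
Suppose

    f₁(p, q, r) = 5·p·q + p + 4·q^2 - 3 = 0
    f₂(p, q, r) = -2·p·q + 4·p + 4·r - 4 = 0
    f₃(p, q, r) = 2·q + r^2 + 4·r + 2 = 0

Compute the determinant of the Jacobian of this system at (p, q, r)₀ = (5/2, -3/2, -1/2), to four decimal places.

J = [[5·q + 1, 5·p + 8·q, 0], [-2·q + 4, -2·p, 4], [0, 2, 2·r + 4]].
At the point, J = [[-6.5000, 0.5000, 0.0000], [7.0000, -5.0000, 4.0000], [0.0000, 2.0000, 3.0000]].
det J = 139.0000.

139.0000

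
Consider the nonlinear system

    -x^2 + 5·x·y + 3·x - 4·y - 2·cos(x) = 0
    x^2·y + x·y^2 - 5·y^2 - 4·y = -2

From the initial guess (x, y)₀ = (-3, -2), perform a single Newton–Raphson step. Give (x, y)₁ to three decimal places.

At (-3, -2): F = (21.97998, -40.000).
Jacobian J = [[-2·x + 5·y + 2·sin(x) + 3, 5·x - 4], [2·x·y + y^2, x^2 + 2·x·y - 10·y - 4]].
At the point, J = [[-1.28224, -19.000], [16.000, 37.000]] (det J = 256.55712).
Solving J·Δ = −F gives Δ = (-0.208, 1.171).
Then the next iterate is (x, y)₁ = (-3.208, -0.829).

(-3.208, -0.829)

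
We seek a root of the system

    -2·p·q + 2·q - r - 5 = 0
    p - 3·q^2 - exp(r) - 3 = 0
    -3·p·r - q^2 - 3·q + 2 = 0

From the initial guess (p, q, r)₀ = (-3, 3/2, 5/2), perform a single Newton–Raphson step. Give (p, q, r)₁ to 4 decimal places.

(-2.2153, 1.0276, 0.8668)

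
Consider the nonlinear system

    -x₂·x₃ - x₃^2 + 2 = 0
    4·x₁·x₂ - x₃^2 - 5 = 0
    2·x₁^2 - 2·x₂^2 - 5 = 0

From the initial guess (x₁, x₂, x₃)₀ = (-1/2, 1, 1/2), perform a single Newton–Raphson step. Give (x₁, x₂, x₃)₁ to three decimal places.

(0.532, -1.141, 1.660)

At (-1/2, 1, 1/2): F = (1.250, -7.250, -6.500).
Jacobian J = [[0, -x₃, -x₂ - 2·x₃], [4·x₂, 4·x₁, -2·x₃], [4·x₁, -4·x₂, 0]].
At the point, J = [[0.000, -0.500, -2.000], [4.000, -2.000, -1.000], [-2.000, -4.000, 0.000]] (det J = 39.000).
Solving J·Δ = −F gives Δ = (1.032, -2.141, 1.160).
Then the next iterate is (x₁, x₂, x₃)₁ = (0.532, -1.141, 1.660).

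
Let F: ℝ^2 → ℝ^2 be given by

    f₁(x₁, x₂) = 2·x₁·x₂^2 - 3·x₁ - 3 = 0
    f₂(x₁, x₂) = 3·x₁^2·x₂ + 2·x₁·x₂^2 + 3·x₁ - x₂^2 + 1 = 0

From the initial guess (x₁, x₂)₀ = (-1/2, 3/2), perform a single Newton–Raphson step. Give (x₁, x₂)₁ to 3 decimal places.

At (-1/2, 3/2): F = (-3.750, -3.875).
Jacobian J = [[2·x₂^2 - 3, 4·x₁·x₂], [6·x₁·x₂ + 2·x₂^2 + 3, 3·x₁^2 + 4·x₁·x₂ - 2·x₂]].
At the point, J = [[1.500, -3.000], [3.000, -5.250]] (det J = 1.125).
Solving J·Δ = −F gives Δ = (-7.167, -4.833).
Then the next iterate is (x₁, x₂)₁ = (-7.667, -3.333).

(-7.667, -3.333)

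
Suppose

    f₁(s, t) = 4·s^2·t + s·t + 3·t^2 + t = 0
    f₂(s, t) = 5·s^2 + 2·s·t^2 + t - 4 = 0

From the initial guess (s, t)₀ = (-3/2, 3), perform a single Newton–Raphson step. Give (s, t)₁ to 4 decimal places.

(-0.5683, 2.1791)

At (-3/2, 3): F = (52.5000, -16.7500).
Jacobian J = [[8·s·t + t, 4·s^2 + s + 6·t + 1], [10·s + 2·t^2, 4·s·t + 1]].
At the point, J = [[-33.0000, 26.5000], [3.0000, -17.0000]] (det J = 481.5000).
Solving J·Δ = −F gives Δ = (0.9317, -0.8209).
Then the next iterate is (s, t)₁ = (-0.5683, 2.1791).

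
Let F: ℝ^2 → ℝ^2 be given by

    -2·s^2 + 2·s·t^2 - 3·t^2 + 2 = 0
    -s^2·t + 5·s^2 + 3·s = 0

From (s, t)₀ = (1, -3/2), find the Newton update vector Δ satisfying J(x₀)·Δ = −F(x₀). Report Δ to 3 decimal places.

(-0.541, 0.840)

At (1, -3/2): F = (-2.250, 9.500).
Jacobian J = [[-4·s + 2·t^2, 4·s·t - 6·t], [-2·s·t + 10·s + 3, -s^2]].
At the point, J = [[0.500, 3.000], [16.000, -1.000]] (det J = -48.500).
Solving J·Δ = −F gives Δ = (-0.541, 0.840).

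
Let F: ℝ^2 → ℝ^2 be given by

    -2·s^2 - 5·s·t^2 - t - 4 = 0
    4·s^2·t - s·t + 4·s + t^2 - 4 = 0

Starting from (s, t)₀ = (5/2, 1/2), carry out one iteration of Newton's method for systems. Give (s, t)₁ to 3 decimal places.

(-0.382, 1.411)

At (5/2, 1/2): F = (-20.125, 17.500).
Jacobian J = [[-4·s - 5·t^2, -10·s·t - 1], [8·s·t - t + 4, 4·s^2 - s + 2·t]].
At the point, J = [[-11.250, -13.500], [13.500, 23.500]] (det J = -82.125).
Solving J·Δ = −F gives Δ = (-2.882, 0.911).
Then the next iterate is (s, t)₁ = (-0.382, 1.411).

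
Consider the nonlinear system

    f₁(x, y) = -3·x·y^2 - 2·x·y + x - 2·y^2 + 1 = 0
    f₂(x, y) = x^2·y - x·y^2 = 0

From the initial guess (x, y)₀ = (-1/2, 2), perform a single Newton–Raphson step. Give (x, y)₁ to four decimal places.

(-0.4088, 1.1321)

At (-1/2, 2): F = (0.5000, 2.5000).
Jacobian J = [[-3·y^2 - 2·y + 1, -6·x·y - 2·x - 4·y], [2·x·y - y^2, x^2 - 2·x·y]].
At the point, J = [[-15.0000, -1.0000], [-6.0000, 2.2500]] (det J = -39.7500).
Solving J·Δ = −F gives Δ = (0.0912, -0.8679).
Then the next iterate is (x, y)₁ = (-0.4088, 1.1321).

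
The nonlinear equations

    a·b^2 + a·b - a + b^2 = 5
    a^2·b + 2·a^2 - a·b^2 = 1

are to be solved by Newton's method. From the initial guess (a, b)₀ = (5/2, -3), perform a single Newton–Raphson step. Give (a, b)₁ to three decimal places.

(1.192, -2.462)

At (5/2, -3): F = (16.500, -29.750).
Jacobian J = [[b^2 + b - 1, 2·a·b + a + 2·b], [2·a·b + 4·a - b^2, a^2 - 2·a·b]].
At the point, J = [[5.000, -18.500], [-14.000, 21.250]] (det J = -152.750).
Solving J·Δ = −F gives Δ = (-1.308, 0.538).
Then the next iterate is (a, b)₁ = (1.192, -2.462).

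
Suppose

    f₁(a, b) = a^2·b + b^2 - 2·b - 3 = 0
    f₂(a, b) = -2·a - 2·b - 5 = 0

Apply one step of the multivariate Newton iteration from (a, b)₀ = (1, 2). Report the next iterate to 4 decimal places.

(18.5000, -21.0000)

At (1, 2): F = (-1.0000, -11.0000).
Jacobian J = [[2·a·b, a^2 + 2·b - 2], [-2, -2]].
At the point, J = [[4.0000, 3.0000], [-2.0000, -2.0000]] (det J = -2.0000).
Solving J·Δ = −F gives Δ = (17.5000, -23.0000).
Then the next iterate is (a, b)₁ = (18.5000, -21.0000).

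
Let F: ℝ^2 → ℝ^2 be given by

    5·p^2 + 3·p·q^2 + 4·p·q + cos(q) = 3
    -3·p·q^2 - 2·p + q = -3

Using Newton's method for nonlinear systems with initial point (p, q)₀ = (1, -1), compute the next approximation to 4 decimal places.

(0.8723, -0.6627)

At (1, -1): F = (1.540302, -3.0000).
Jacobian J = [[10·p + 3·q^2 + 4·q, 6·p·q + 4·p - sin(q)], [-3·q^2 - 2, -6·p·q + 1]].
At the point, J = [[9.0000, -1.158529], [-5.0000, 7.0000]] (det J = 57.207355).
Solving J·Δ = −F gives Δ = (-0.1277, 0.3373).
Then the next iterate is (p, q)₁ = (0.8723, -0.6627).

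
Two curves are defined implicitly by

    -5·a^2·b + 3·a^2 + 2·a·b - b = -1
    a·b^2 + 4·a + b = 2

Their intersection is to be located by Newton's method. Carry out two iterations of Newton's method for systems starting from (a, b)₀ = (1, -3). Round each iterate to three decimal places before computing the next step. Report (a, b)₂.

(-0.936, -11.420)

At (1, -3): F = (16.000, 8.000).
Jacobian J = [[-10·a·b + 6·a + 2·b, -5·a^2 + 2·a - 1], [b^2 + 4, 2·a·b + 1]].
At the point, J = [[30.000, -4.000], [13.000, -5.000]] (det J = -98.000).
Solving J·Δ = −F gives Δ = (-0.490, 0.327).
Then the next iterate is (a, b)₁ = (0.510, -2.673).
Round to (0.510, -2.673) and repeat: F = (5.20308, 1.01091), J = [[11.34630, -1.28050], [11.14493, -1.72646]].
Δ = (-1.446, -8.747), so (a, b)₂ = (-0.936, -11.420).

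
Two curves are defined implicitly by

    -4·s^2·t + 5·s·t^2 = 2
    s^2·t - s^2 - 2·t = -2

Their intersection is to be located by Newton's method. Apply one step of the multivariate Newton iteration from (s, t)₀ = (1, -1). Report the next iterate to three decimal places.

At (1, -1): F = (7.000, 2.000).
Jacobian J = [[-8·s·t + 5·t^2, -4·s^2 + 10·s·t], [2·s·t - 2·s, s^2 - 2]].
At the point, J = [[13.000, -14.000], [-4.000, -1.000]] (det J = -69.000).
Solving J·Δ = −F gives Δ = (0.304, 0.783).
Then the next iterate is (s, t)₁ = (1.304, -0.217).

(1.304, -0.217)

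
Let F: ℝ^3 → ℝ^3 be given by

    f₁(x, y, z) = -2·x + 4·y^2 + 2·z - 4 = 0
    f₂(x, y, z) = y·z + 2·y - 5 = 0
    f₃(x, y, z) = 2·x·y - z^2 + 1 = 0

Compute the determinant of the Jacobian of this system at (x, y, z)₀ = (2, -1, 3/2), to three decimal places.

11.000

J = [[-2, 8·y, 2], [0, z + 2, y], [2·y, 2·x, -2·z]].
At the point, J = [[-2.000, -8.000, 2.000], [0.000, 3.500, -1.000], [-2.000, 4.000, -3.000]].
det J = 11.000.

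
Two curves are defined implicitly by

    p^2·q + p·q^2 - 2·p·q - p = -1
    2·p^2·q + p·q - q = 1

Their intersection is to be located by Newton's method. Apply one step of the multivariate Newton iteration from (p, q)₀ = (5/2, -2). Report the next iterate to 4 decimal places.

At (5/2, -2): F = (6.0000, -29.0000).
Jacobian J = [[2·p·q + q^2 - 2·q - 1, p^2 + 2·p·q - 2·p], [4·p·q + q, 2·p^2 + p - 1]].
At the point, J = [[-3.0000, -8.7500], [-22.0000, 14.0000]] (det J = -234.5000).
Solving J·Δ = −F gives Δ = (-0.7239, 0.9339).
Then the next iterate is (p, q)₁ = (1.7761, -1.0661).

(1.7761, -1.0661)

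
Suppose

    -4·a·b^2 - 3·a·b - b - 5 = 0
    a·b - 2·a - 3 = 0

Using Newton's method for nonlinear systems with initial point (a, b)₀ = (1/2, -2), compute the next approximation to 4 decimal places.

(-0.8824, -3.0588)

At (1/2, -2): F = (-8.0000, -5.0000).
Jacobian J = [[-4·b^2 - 3·b, -8·a·b - 3·a - 1], [b - 2, a]].
At the point, J = [[-10.0000, 5.5000], [-4.0000, 0.5000]] (det J = 17.0000).
Solving J·Δ = −F gives Δ = (-1.3824, -1.0588).
Then the next iterate is (a, b)₁ = (-0.8824, -3.0588).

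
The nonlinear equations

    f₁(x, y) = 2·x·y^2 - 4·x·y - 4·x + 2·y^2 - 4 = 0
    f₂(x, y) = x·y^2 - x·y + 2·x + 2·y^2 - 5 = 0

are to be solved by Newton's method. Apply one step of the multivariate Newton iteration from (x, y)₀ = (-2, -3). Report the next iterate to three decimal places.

At (-2, -3): F = (-38.000, -15.000).
Jacobian J = [[2·y^2 - 4·y - 4, 4·x·y - 4·x + 4·y], [y^2 - y + 2, 2·x·y - x + 4·y]].
At the point, J = [[26.000, 20.000], [14.000, 2.000]] (det J = -228.000).
Solving J·Δ = −F gives Δ = (0.982, 0.623).
Then the next iterate is (x, y)₁ = (-1.018, -2.377).

(-1.018, -2.377)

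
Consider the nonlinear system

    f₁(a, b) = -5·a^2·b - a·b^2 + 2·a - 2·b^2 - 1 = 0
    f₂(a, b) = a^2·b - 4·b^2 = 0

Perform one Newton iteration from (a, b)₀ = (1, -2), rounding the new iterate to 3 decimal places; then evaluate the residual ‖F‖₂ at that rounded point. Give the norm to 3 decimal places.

At (1, -2): F = (-1.000, -18.000).
Jacobian J = [[-10·a·b - b^2 + 2, -5·a^2 - 2·a·b - 4·b], [2·a·b, a^2 - 8·b]].
At the point, J = [[18.000, 7.000], [-4.000, 17.000]] (det J = 334.000).
Solving J·Δ = −F gives Δ = (-0.326, 0.982).
Then the next iterate is (a, b)₁ = (0.674, -1.018).
Re-evaluating at (0.674, -1.018): F = (-0.11087, -4.60775), so ‖F‖₂ = 4.609.

4.609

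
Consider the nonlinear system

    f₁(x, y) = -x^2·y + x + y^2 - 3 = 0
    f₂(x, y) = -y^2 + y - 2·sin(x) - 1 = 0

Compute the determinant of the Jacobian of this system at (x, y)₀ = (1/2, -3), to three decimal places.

17.030

J = [[-2·x·y + 1, -x^2 + 2·y], [-2·cos(x), -2·y + 1]].
At the point, J = [[4.000, -6.250], [-1.75517, 7.000]].
det J = 17.030.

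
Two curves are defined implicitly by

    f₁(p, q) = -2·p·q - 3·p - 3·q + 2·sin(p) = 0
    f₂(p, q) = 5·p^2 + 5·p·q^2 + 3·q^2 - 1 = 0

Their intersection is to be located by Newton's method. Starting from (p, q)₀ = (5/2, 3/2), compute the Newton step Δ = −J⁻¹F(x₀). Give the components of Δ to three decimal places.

At (5/2, 3/2): F = (-18.30306, 65.125).
Jacobian J = [[-2·q + 2·cos(p) - 3, -2·p - 3], [10·p + 5·q^2, 10·p·q + 6·q]].
At the point, J = [[-7.60229, -8.000], [36.250, 46.500]] (det J = -63.50636).
Solving J·Δ = −F gives Δ = (-5.198, 2.651).

(-5.198, 2.651)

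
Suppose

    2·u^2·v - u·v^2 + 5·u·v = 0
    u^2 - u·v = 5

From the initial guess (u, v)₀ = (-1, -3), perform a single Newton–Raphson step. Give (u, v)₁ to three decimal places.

At (-1, -3): F = (18.000, -7.000).
Jacobian J = [[4·u·v - v^2 + 5·v, 2·u^2 - 2·u·v + 5·u], [2·u - v, -u]].
At the point, J = [[-12.000, -9.000], [1.000, 1.000]] (det J = -3.000).
Solving J·Δ = −F gives Δ = (-15.000, 22.000).
Then the next iterate is (u, v)₁ = (-16.000, 19.000).

(-16.000, 19.000)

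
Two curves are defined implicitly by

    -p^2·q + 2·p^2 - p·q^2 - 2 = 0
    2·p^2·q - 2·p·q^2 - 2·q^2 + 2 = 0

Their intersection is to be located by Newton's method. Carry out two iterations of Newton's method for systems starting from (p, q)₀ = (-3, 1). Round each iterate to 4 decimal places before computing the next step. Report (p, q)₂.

(-1.1553, 0.1985)

At (-3, 1): F = (10.0000, 24.0000).
Jacobian J = [[-2·p·q + 4·p - q^2, -p^2 - 2·p·q], [4·p·q - 2·q^2, 2·p^2 - 4·p·q - 4·q]].
At the point, J = [[-7.0000, -3.0000], [-14.0000, 26.0000]] (det J = -224.0000).
Solving J·Δ = −F gives Δ = (1.4821, -0.1250).
Then the next iterate is (p, q)₁ = (-1.5179, 0.8750).
Round to (-1.5179, 0.8750) and repeat: F = (1.754165, 6.825070), J = [[-4.1809, 0.352305], [-6.8439, 6.420691]].
Δ = (0.3626, -0.6765), so (p, q)₂ = (-1.1553, 0.1985).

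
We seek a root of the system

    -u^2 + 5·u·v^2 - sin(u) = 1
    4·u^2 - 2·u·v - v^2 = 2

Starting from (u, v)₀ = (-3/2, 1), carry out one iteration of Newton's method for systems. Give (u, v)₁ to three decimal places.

(-0.880, 0.677)

At (-3/2, 1): F = (-9.75251, 9.000).
Jacobian J = [[-2·u + 5·v^2 - cos(u), 10·u·v], [8·u - 2·v, -2·u - 2·v]].
At the point, J = [[7.92926, -15.000], [-14.000, 1.000]] (det J = -202.07074).
Solving J·Δ = −F gives Δ = (0.620, -0.323).
Then the next iterate is (u, v)₁ = (-0.880, 0.677).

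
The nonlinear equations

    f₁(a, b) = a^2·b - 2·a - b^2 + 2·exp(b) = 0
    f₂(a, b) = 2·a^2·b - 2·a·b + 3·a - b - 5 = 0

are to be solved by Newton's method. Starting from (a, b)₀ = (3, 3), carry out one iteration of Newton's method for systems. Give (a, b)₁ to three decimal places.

At (3, 3): F = (52.17107, 37.000).
Jacobian J = [[2·a·b - 2, a^2 - 2·b + 2·exp(b)], [4·a·b - 2·b + 3, 2·a^2 - 2·a - 1]].
At the point, J = [[16.000, 43.17107], [33.000, 11.000]] (det J = -1248.64544).
Solving J·Δ = −F gives Δ = (-0.820, -0.905).
Then the next iterate is (a, b)₁ = (2.180, 2.095).

(2.180, 2.095)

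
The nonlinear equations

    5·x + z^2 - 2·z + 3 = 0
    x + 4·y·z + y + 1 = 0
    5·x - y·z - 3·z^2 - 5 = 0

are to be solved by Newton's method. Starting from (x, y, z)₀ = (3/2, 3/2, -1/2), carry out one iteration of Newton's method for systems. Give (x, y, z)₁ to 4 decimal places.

At (3/2, 3/2, -1/2): F = (11.7500, 1.0000, 2.5000).
Jacobian J = [[5, 0, 2·z - 2], [1, 4·z + 1, 4·y], [5, -z, -y - 6·z]].
At the point, J = [[5.0000, 0.0000, -3.0000], [1.0000, -1.0000, 6.0000], [5.0000, 0.5000, 1.5000]] (det J = -39.0000).
Solving J·Δ = −F gives Δ = (-1.5865, 7.0481, 1.2724).
Then the next iterate is (x, y, z)₁ = (-0.0865, 8.5481, 0.7724).

(-0.0865, 8.5481, 0.7724)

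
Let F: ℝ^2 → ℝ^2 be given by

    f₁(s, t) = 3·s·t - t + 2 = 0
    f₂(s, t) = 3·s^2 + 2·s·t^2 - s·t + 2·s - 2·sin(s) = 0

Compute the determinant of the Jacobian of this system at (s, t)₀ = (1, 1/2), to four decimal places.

-12.3388

J = [[3·t, 3·s - 1], [6·s + 2·t^2 - t - 2·cos(s) + 2, 4·s·t - s]].
At the point, J = [[1.5000, 2.0000], [6.919395, 1.0000]].
det J = -12.3388.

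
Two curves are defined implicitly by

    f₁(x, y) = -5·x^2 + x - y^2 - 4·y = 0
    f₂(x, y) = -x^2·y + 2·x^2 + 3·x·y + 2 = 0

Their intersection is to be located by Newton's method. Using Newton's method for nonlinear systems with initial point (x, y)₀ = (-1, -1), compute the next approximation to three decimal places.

At (-1, -1): F = (-3.000, 8.000).
Jacobian J = [[-10·x + 1, -2·y - 4], [-2·x·y + 4·x + 3·y, -x^2 + 3·x]].
At the point, J = [[11.000, -2.000], [-9.000, -4.000]] (det J = -62.000).
Solving J·Δ = −F gives Δ = (0.452, 0.984).
Then the next iterate is (x, y)₁ = (-0.548, -0.016).

(-0.548, -0.016)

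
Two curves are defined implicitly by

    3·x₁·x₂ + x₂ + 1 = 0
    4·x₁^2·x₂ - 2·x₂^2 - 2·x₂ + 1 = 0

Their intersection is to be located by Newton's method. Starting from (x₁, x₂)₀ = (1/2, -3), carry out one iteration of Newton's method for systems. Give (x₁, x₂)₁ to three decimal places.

(-0.029, -2.304)

At (1/2, -3): F = (-6.500, -14.000).
Jacobian J = [[3·x₂, 3·x₁ + 1], [8·x₁·x₂, 4·x₁^2 - 4·x₂ - 2]].
At the point, J = [[-9.000, 2.500], [-12.000, 11.000]] (det J = -69.000).
Solving J·Δ = −F gives Δ = (-0.529, 0.696).
Then the next iterate is (x₁, x₂)₁ = (-0.029, -2.304).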